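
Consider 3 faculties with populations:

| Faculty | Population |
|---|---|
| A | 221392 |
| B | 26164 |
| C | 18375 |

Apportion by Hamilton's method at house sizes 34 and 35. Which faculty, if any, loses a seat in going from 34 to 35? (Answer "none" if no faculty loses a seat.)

At 34 seats: A 28, B 3, C 3.
At 35 seats: A 29, B 4, C 2.
C drops from 3 to 2.

C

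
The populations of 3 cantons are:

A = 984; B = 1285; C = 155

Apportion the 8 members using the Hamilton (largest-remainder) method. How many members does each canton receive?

Total 2424; standard divisor 2424/8 = 303.
Standard quotas: A 3.248, B 4.241, C 0.512.
Lower quotas: A 3, B 4, C 0 (sum 7, leaving 1 seat).
Remainders in descending order: C 0.512, A 0.248, B 0.241.
Largest remainder: C receives the extra seat.

A 3, B 4, C 1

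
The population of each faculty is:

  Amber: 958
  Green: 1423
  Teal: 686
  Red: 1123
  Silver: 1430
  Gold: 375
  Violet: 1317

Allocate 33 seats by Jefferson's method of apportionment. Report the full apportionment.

Amber=4, Green=7, Teal=3, Red=5, Silver=7, Gold=1, Violet=6

Standard divisor 7312/33 ≈ 221.576; standard quotas: Amber 4.324, Green 6.422, Teal 3.096, Red 5.068, Silver 6.454, Gold 1.692, Violet 5.944.
Rounding down gives 4, 6, 3, 5, 6, 1, 5 = 30 seats, so the divisor must be adjusted.
With modified divisor 200: modified quotas Amber 4.790, Green 7.115, Teal 3.430, Red 5.615, Silver 7.150, Gold 1.875, Violet 6.585.
Rounding down: Amber 4, Green 7, Teal 3, Red 5, Silver 7, Gold 1, Violet 6 (total 33).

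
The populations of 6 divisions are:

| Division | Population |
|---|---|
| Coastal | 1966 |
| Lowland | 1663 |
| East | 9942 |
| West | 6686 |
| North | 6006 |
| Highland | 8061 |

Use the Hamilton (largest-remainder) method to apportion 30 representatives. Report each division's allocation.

Standard divisor: 34324 ÷ 30 ≈ 1144.133.
Standard quotas: Coastal 1.7183, Lowland 1.4535, East 8.6895, West 5.8437, North 5.2494, Highland 7.0455.
Lower quotas: Coastal 1, Lowland 1, East 8, West 5, North 5, Highland 7 (sum 27, leaving 3 seats).
Remainders in descending order: West 0.8437, Coastal 0.7183, East 0.6895, Lowland 0.4535, North 0.2494, Highland 0.0455.
The surplus seats go to West, Coastal, East.

Coastal 2, Lowland 1, East 9, West 6, North 5, Highland 7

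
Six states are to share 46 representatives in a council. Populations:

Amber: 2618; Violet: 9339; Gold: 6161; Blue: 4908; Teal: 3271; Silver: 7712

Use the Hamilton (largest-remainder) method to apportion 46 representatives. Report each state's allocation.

Amber 4; Violet 13; Gold 8; Blue 7; Teal 4; Silver 10

Total 34009; standard divisor 34009/46 ≈ 739.326.
Standard quotas: Amber 3.5411, Violet 12.6318, Gold 8.3333, Blue 6.6385, Teal 4.4243, Silver 10.4311.
Lower quotas: Amber 3, Violet 12, Gold 8, Blue 6, Teal 4, Silver 10 (sum 43, leaving 3 seats).
Remainders in descending order: Blue 0.6385, Violet 0.6318, Amber 0.5411, Silver 0.4311, Teal 0.4243, Gold 0.3333.
Largest remainders: Blue, Violet, Amber receive the extra seats.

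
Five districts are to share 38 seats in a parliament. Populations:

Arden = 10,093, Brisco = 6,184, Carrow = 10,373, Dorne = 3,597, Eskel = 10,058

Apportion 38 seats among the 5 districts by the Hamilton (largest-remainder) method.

Arden 10, Brisco 6, Carrow 10, Dorne 3, Eskel 9

Standard divisor: 40305 ÷ 38 ≈ 1060.658.
Standard quotas: Arden 9.5158, Brisco 5.8303, Carrow 9.7798, Dorne 3.3913, Eskel 9.4828.
Lower quotas: Arden 9, Brisco 5, Carrow 9, Dorne 3, Eskel 9 (sum 35, leaving 3 seats).
Remainders in descending order: Brisco 0.8303, Carrow 0.7798, Arden 0.5158, Eskel 0.4828, Dorne 0.3913.
The surplus seats go to Brisco, Carrow, Arden.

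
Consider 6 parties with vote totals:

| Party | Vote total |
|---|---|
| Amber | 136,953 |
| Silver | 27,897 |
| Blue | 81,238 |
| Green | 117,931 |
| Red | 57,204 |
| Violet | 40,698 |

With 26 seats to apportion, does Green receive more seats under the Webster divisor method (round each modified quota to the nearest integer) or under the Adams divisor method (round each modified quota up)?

Webster

Webster: Amber 8, Silver 2, Blue 4, Green 7, Red 3, Violet 2.
Adams: Amber 7, Silver 2, Blue 5, Green 6, Red 3, Violet 3.
Green gets 7 under Webster and 6 under Adams.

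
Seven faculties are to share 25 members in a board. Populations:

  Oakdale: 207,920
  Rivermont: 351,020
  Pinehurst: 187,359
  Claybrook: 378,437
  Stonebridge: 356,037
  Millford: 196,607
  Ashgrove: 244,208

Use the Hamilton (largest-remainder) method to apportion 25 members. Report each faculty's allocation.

The standard divisor is 1921588/25 ≈ 76863.52.
Standard quotas: Oakdale 2.7051, Rivermont 4.5668, Pinehurst 2.4376, Claybrook 4.9235, Stonebridge 4.6321, Millford 2.5579, Ashgrove 3.1772.
Lower quotas: Oakdale 2, Rivermont 4, Pinehurst 2, Claybrook 4, Stonebridge 4, Millford 2, Ashgrove 3 (sum 21, leaving 4 seats).
Remainders in descending order: Claybrook 0.9235, Oakdale 0.7051, Stonebridge 0.6321, Rivermont 0.5668, Millford 0.5579, Pinehurst 0.4376, Ashgrove 0.1772.
Largest remainders: Claybrook, Oakdale, Stonebridge, Rivermont receive the extra seats.

Oakdale 3, Rivermont 5, Pinehurst 2, Claybrook 5, Stonebridge 5, Millford 2, Ashgrove 3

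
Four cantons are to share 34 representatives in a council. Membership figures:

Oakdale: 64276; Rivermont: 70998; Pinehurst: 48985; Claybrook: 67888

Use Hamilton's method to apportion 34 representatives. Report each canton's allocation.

Oakdale: 9, Rivermont: 9, Pinehurst: 7, Claybrook: 9

The standard divisor is 252147/34 ≈ 7416.088.
Standard quotas: Oakdale 8.6671, Rivermont 9.5735, Pinehurst 6.6052, Claybrook 9.1542.
Lower quotas: Oakdale 8, Rivermont 9, Pinehurst 6, Claybrook 9 (sum 32, leaving 2 seats).
Remainders in descending order: Oakdale 0.6671, Pinehurst 0.6052, Rivermont 0.5735, Claybrook 0.1542.
The surplus seats go to Oakdale, Pinehurst.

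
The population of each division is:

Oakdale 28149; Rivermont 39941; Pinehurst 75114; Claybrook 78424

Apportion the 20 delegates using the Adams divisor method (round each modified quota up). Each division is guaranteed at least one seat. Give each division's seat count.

Standard divisor 221628/20 ≈ 11081.4; standard quotas: Oakdale 2.540, Rivermont 3.604, Pinehurst 6.778, Claybrook 7.077.
Rounding up gives 3, 4, 7, 8 = 22 seats, so the divisor must be adjusted.
With modified divisor 12800: modified quotas Oakdale 2.199, Rivermont 3.120, Pinehurst 5.868, Claybrook 6.127.
Rounding up: Oakdale 3, Rivermont 4, Pinehurst 6, Claybrook 7 (total 20).

Oakdale: 3, Rivermont: 4, Pinehurst: 6, Claybrook: 7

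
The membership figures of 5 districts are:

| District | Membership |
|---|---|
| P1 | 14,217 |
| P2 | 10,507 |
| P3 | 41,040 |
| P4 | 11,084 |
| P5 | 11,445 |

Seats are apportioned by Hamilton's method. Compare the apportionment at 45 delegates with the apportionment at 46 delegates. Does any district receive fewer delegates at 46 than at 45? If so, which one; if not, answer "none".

At 45 seats: P1 7, P2 5, P3 21, P4 6, P5 6.
At 46 seats: P1 7, P2 6, P3 21, P4 6, P5 6.
No district's allocation decreased.

none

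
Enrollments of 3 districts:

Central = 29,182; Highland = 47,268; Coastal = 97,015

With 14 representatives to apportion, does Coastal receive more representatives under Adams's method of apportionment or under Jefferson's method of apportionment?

Adams: Central 3, Highland 4, Coastal 7.
Jefferson: Central 2, Highland 4, Coastal 8.
Coastal gets 7 under Adams and 8 under Jefferson.

Jefferson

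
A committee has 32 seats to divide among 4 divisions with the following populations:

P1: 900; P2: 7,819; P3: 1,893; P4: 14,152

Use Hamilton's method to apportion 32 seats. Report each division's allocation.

P1 1, P2 10, P3 3, P4 18

Standard divisor: 24764 ÷ 32 ≈ 773.875.
Standard quotas: P1 1.1630, P2 10.1037, P3 2.4461, P4 18.2872.
Lower quotas: P1 1, P2 10, P3 2, P4 18 (sum 31, leaving 1 seat).
Remainders in descending order: P3 0.4461, P4 0.2872, P1 0.1630, P2 0.1037.
Largest remainder: P3 receives the extra seat.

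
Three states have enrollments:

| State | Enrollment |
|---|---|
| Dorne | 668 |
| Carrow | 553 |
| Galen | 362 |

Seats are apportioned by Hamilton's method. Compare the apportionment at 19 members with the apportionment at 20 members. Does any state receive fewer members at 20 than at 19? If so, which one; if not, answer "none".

At 19 seats: Dorne 8, Carrow 7, Galen 4.
At 20 seats: Dorne 8, Carrow 7, Galen 5.
No state's allocation decreased.

none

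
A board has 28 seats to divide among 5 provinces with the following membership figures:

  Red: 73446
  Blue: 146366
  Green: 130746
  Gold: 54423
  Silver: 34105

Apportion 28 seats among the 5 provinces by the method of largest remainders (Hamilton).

The standard divisor is 439086/28 ≈ 15681.643.
Standard quotas: Red 4.6836, Blue 9.3336, Green 8.3375, Gold 3.4705, Silver 2.1748.
Lower quotas: Red 4, Blue 9, Green 8, Gold 3, Silver 2 (sum 26, leaving 2 seats).
Remainders in descending order: Red 0.6836, Gold 0.4705, Green 0.3375, Blue 0.3336, Silver 0.1748.
Largest remainders: Red, Gold receive the extra seats.

Red 5, Blue 9, Green 8, Gold 4, Silver 2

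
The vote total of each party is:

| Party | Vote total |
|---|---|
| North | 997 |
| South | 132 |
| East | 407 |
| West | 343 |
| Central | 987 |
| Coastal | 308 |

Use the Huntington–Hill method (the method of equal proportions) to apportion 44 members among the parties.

North 14; South 2; East 6; West 5; Central 13; Coastal 4

With divisor 73.5: modified quotas North 13.565, South 1.796, East 5.537, West 4.667, Central 13.429, Coastal 4.190.
Geometric-mean thresholds: North √(13·14)=13.491, South √(1·2)=1.414, East √(5·6)=5.477, West √(4·5)=4.472, Central √(13·14)=13.491, Coastal √(4·5)=4.472.
Each quota rounded against its threshold gives North 14, South 2, East 6, West 5, Central 13, Coastal 4 (total 44).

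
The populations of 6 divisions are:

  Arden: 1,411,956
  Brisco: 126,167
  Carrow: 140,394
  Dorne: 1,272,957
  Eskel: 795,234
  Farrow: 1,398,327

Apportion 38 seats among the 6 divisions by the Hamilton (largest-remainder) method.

The standard divisor is 5145035/38 ≈ 135395.658.
Standard quotas: Arden 10.4284, Brisco 0.9318, Carrow 1.0369, Dorne 9.4018, Eskel 5.8734, Farrow 10.3277.
Lower quotas: Arden 10, Brisco 0, Carrow 1, Dorne 9, Eskel 5, Farrow 10 (sum 35, leaving 3 seats).
Remainders in descending order: Brisco 0.9318, Eskel 0.8734, Arden 0.4284, Dorne 0.4018, Farrow 0.3277, Carrow 0.0369.
The surplus seats go to Brisco, Eskel, Arden.

Arden 11, Brisco 1, Carrow 1, Dorne 9, Eskel 6, Farrow 10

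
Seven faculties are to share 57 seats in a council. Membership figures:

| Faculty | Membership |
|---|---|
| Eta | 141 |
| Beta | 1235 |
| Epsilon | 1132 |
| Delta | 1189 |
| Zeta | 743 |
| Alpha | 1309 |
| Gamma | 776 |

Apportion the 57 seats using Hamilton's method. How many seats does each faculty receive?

Eta 1; Beta 11; Epsilon 10; Delta 10; Zeta 7; Alpha 11; Gamma 7

The standard divisor is 6525/57 ≈ 114.474.
Standard quotas: Eta 1.232, Beta 10.789, Epsilon 9.889, Delta 10.387, Zeta 6.491, Alpha 11.435, Gamma 6.779.
Lower quotas: Eta 1, Beta 10, Epsilon 9, Delta 10, Zeta 6, Alpha 11, Gamma 6 (sum 53, leaving 4 seats).
Remainders in descending order: Epsilon 0.889, Beta 0.789, Gamma 0.779, Zeta 0.491, Alpha 0.435, Delta 0.387, Eta 0.232.
The surplus seats go to Epsilon, Beta, Gamma, Zeta.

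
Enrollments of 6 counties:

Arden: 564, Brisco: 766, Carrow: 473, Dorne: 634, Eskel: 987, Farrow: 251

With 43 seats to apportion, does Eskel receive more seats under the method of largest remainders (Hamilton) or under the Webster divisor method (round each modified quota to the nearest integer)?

Hamilton

Hamilton: Arden 7, Brisco 9, Carrow 5, Dorne 7, Eskel 12, Farrow 3.
Webster: Arden 7, Brisco 9, Carrow 6, Dorne 7, Eskel 11, Farrow 3.
Eskel gets 12 under Hamilton and 11 under Webster.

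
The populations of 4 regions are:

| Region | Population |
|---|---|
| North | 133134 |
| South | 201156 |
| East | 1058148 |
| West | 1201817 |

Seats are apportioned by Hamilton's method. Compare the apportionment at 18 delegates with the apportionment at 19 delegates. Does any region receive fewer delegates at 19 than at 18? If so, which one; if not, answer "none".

At 18 seats: North 1, South 2, East 7, West 8.
At 19 seats: North 1, South 1, East 8, West 9.
South drops from 2 to 1.

South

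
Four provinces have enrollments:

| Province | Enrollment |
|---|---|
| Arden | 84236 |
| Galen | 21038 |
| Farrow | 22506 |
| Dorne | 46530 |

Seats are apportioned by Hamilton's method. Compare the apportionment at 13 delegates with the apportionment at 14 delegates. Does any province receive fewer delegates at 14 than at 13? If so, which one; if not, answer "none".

Galen

At 13 seats: Arden 6, Galen 2, Farrow 2, Dorne 3.
At 14 seats: Arden 7, Galen 1, Farrow 2, Dorne 4.
Galen drops from 2 to 1.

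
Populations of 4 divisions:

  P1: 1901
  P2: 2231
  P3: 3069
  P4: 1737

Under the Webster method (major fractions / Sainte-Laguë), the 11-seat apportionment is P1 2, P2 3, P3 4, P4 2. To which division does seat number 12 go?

Priority for the next seat is population ÷ (current seats + 0.5).
Priorities: P1 760.400, P2 637.429, P3 682.000, P4 694.800.
Highest priority: P1.

P1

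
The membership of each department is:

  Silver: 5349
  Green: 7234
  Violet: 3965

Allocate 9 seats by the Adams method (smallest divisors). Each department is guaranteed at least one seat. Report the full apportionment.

Silver: 3; Green: 4; Violet: 2

Standard divisor 16548/9 ≈ 1838.667; standard quotas: Silver 2.909, Green 3.934, Violet 2.156.
Rounding up gives 3, 4, 3 = 10 seats, so the divisor must be adjusted.
With modified divisor 2200: modified quotas Silver 2.431, Green 3.288, Violet 1.802.
Rounding up: Silver 3, Green 4, Violet 2 (total 9).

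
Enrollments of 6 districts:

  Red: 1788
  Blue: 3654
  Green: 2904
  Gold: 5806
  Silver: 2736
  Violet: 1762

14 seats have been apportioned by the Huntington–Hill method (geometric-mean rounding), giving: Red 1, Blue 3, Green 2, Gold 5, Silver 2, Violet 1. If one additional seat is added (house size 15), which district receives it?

Priority for the next seat is population ÷ (√(s·(s+1))).
Priorities: Red 1264.307, Blue 1054.819, Green 1185.553, Gold 1060.026, Silver 1116.967, Violet 1245.922.
Highest priority: Red.

Red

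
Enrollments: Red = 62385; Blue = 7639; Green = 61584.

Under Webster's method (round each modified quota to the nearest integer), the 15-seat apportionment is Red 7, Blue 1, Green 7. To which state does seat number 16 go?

Priority for the next seat is population ÷ (current seats + 0.5).
Priorities: Red 8318.000, Blue 5092.667, Green 8211.200.
Highest priority: Red.

Red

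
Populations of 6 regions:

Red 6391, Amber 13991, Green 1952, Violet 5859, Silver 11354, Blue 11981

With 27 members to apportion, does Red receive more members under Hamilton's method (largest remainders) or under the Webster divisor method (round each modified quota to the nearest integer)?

Hamilton: Red 4, Amber 7, Green 1, Violet 3, Silver 6, Blue 6.
Webster: Red 3, Amber 8, Green 1, Violet 3, Silver 6, Blue 6.
Red gets 4 under Hamilton and 3 under Webster.

Hamilton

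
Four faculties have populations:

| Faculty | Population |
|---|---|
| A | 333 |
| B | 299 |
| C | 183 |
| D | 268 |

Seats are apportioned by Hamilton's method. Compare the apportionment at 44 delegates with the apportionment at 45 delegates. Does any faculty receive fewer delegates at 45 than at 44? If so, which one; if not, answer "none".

At 44 seats: A 14, B 12, C 7, D 11.
At 45 seats: A 14, B 12, C 8, D 11.
No faculty's allocation decreased.

none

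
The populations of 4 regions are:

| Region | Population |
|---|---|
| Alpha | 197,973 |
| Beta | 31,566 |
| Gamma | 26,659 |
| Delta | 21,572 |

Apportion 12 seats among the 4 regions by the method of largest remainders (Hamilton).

The standard divisor is 277770/12 ≈ 23147.5.
Standard quotas: Alpha 8.5527, Beta 1.3637, Gamma 1.1517, Delta 0.9319.
Lower quotas: Alpha 8, Beta 1, Gamma 1, Delta 0 (sum 10, leaving 2 seats).
Remainders in descending order: Delta 0.9319, Alpha 0.5527, Beta 0.3637, Gamma 0.1517.
The surplus seats go to Delta, Alpha.

Alpha: 9, Beta: 1, Gamma: 1, Delta: 1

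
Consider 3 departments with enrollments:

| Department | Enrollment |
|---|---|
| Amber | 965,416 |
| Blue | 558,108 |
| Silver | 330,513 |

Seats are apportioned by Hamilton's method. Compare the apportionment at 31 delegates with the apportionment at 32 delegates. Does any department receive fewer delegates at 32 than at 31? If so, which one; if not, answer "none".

none

At 31 seats: Amber 16, Blue 9, Silver 6.
At 32 seats: Amber 17, Blue 9, Silver 6.
No department's allocation decreased.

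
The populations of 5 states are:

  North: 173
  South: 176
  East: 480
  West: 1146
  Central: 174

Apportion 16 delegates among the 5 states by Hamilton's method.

North 1, South 1, East 4, West 9, Central 1

The standard divisor is 2149/16 ≈ 134.312.
Standard quotas: North 1.288, South 1.310, East 3.574, West 8.532, Central 1.295.
Lower quotas: North 1, South 1, East 3, West 8, Central 1 (sum 14, leaving 2 seats).
Remainders in descending order: East 0.574, West 0.532, South 0.310, Central 0.295, North 0.288.
Largest remainders: East, West receive the extra seats.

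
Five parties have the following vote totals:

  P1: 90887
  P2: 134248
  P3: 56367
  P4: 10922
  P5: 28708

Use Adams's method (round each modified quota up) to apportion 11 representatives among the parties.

Standard divisor 321132/11 ≈ 29193.818; standard quotas: P1 3.113, P2 4.599, P3 1.931, P4 0.374, P5 0.983.
Rounding up gives 4, 5, 2, 1, 1 = 13 seats, so the divisor must be adjusted.
With modified divisor 39200: modified quotas P1 2.319, P2 3.425, P3 1.438, P4 0.279, P5 0.732.
Rounding up: P1 3, P2 4, P3 2, P4 1, P5 1 (total 11).

P1: 3; P2: 4; P3: 2; P4: 1; P5: 1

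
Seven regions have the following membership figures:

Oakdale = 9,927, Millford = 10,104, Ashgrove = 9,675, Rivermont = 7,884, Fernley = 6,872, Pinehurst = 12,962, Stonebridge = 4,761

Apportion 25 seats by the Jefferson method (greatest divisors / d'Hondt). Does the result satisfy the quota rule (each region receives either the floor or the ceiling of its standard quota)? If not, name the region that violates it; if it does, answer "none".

none

Standard quotas: Oakdale 3.991, Millford 4.062, Ashgrove 3.890, Rivermont 3.170, Fernley 2.763, Pinehurst 5.211, Stonebridge 1.914.
Jefferson allocation: Oakdale 4, Millford 4, Ashgrove 4, Rivermont 3, Fernley 3, Pinehurst 5, Stonebridge 2.
Every allocation lies between the lower and upper quota.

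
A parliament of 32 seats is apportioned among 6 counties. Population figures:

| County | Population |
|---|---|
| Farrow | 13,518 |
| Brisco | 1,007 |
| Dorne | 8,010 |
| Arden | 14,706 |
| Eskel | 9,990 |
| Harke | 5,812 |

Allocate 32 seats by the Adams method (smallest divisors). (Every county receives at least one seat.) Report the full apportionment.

Standard divisor 53043/32 ≈ 1657.594; standard quotas: Farrow 8.155, Brisco 0.608, Dorne 4.832, Arden 8.872, Eskel 6.027, Harke 3.506.
Rounding up gives 9, 1, 5, 9, 7, 4 = 35 seats, so the divisor must be adjusted.
With modified divisor 1900: modified quotas Farrow 7.115, Brisco 0.530, Dorne 4.216, Arden 7.740, Eskel 5.258, Harke 3.059.
Rounding up: Farrow 8, Brisco 1, Dorne 5, Arden 8, Eskel 6, Harke 4 (total 32).

Farrow=8, Brisco=1, Dorne=5, Arden=8, Eskel=6, Harke=4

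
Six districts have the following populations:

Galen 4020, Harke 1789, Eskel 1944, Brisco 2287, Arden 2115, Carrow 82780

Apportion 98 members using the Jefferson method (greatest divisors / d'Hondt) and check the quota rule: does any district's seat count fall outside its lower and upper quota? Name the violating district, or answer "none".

Standard quotas: Galen 4.150, Harke 1.847, Eskel 2.007, Brisco 2.361, Arden 2.183, Carrow 85.453.
Jefferson allocation: Galen 4, Harke 1, Eskel 2, Brisco 2, Arden 2, Carrow 87.
Carrow has quota 85.453 (lower 85, upper 86) but receives 87 — outside the quota interval.

Carrow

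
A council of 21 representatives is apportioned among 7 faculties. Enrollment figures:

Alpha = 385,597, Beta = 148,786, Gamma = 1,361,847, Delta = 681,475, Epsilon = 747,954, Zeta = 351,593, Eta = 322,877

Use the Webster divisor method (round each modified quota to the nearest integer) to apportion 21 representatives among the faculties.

Alpha: 2; Beta: 1; Gamma: 7; Delta: 3; Epsilon: 4; Zeta: 2; Eta: 2

Standard divisor 4000129/21 ≈ 190482.333; standard quotas: Alpha 2.024, Beta 0.781, Gamma 7.149, Delta 3.578, Epsilon 3.927, Zeta 1.846, Eta 1.695.
Rounding to the nearest integer gives 2, 1, 7, 4, 4, 2, 2 = 22 seats, so the divisor must be adjusted.
With modified divisor 202100: modified quotas Alpha 1.908, Beta 0.736, Gamma 6.738, Delta 3.372, Epsilon 3.701, Zeta 1.740, Eta 1.598.
Rounding to the nearest integer: Alpha 2, Beta 1, Gamma 7, Delta 3, Epsilon 4, Zeta 2, Eta 2 (total 21).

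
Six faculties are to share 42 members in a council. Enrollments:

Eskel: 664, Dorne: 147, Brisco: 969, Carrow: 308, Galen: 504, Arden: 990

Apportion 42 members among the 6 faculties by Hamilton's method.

The standard divisor is 3582/42 ≈ 85.286.
Standard quotas: Eskel 7.786, Dorne 1.724, Brisco 11.362, Carrow 3.611, Galen 5.910, Arden 11.608.
Lower quotas: Eskel 7, Dorne 1, Brisco 11, Carrow 3, Galen 5, Arden 11 (sum 38, leaving 4 seats).
Remainders in descending order: Galen 0.910, Eskel 0.786, Dorne 0.724, Carrow 0.611, Arden 0.608, Brisco 0.362.
The surplus seats go to Galen, Eskel, Dorne, Carrow.

Eskel 8, Dorne 2, Brisco 11, Carrow 4, Galen 6, Arden 11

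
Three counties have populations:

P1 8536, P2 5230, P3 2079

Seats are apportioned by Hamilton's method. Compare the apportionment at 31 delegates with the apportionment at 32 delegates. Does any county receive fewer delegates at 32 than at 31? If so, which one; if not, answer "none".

At 31 seats: P1 17, P2 10, P3 4.
At 32 seats: P1 17, P2 11, P3 4.
No county's allocation decreased.

none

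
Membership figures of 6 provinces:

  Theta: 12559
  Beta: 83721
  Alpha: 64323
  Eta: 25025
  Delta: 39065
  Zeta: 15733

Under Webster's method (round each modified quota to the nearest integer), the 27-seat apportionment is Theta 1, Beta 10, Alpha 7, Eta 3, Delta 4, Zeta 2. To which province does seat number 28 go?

Priority for the next seat is population ÷ (current seats + 0.5).
Priorities: Theta 8372.667, Beta 7973.429, Alpha 8576.400, Eta 7150.000, Delta 8681.111, Zeta 6293.200.
Highest priority: Delta.

Delta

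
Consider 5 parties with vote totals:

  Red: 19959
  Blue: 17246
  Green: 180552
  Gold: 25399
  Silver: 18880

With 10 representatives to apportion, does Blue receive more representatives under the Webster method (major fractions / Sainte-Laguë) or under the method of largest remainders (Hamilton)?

Webster

Webster: Red 1, Blue 1, Green 6, Gold 1, Silver 1.
Hamilton: Red 1, Blue 0, Green 7, Gold 1, Silver 1.
Blue gets 1 under Webster and 0 under Hamilton.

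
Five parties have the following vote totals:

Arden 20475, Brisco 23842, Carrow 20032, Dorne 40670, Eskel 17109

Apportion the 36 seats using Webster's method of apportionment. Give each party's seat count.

Standard divisor 122128/36 ≈ 3392.444; standard quotas: Arden 6.035, Brisco 7.028, Carrow 5.905, Dorne 11.988, Eskel 5.043.
Rounding to the nearest integer gives Arden 6, Brisco 7, Carrow 6, Dorne 12, Eskel 5 — total 36, matching the house size, so no adjustment is needed.

Arden=6; Brisco=7; Carrow=6; Dorne=12; Eskel=5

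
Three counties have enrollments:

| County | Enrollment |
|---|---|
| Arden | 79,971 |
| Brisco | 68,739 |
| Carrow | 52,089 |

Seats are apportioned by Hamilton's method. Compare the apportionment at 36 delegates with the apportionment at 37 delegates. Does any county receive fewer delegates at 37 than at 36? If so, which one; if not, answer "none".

At 36 seats: Arden 14, Brisco 12, Carrow 10.
At 37 seats: Arden 15, Brisco 13, Carrow 9.
Carrow drops from 10 to 9.

Carrow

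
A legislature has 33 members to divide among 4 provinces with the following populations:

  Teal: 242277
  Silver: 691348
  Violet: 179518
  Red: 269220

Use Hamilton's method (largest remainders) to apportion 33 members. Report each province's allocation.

Teal: 6; Silver: 17; Violet: 4; Red: 6

The standard divisor is 1382363/33 ≈ 41889.788.
Standard quotas: Teal 5.7837, Silver 16.5040, Violet 4.2855, Red 6.4269.
Lower quotas: Teal 5, Silver 16, Violet 4, Red 6 (sum 31, leaving 2 seats).
Remainders in descending order: Teal 0.7837, Silver 0.5040, Red 0.4269, Violet 0.2855.
The surplus seats go to Teal, Silver.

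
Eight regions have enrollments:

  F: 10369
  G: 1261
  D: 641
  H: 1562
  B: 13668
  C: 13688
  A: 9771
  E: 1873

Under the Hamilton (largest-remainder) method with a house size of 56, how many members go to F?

Standard divisor: 52833 ÷ 56 ≈ 943.446.
Standard quotas: F 10.9906, G 1.3366, D 0.6794, H 1.6556, B 14.4873, C 14.5085, A 10.3567, E 1.9853.
Lower quotas: F 10, G 1, D 0, H 1, B 14, C 14, A 10, E 1 (sum 51, leaving 5 seats).
Remainders in descending order: F 0.9906, E 0.9853, D 0.6794, H 0.6556, C 0.5085, B 0.4873, A 0.3567, G 0.3366.
Largest remainders: F, E, D, H, C receive the extra seats.
F receives 11.

11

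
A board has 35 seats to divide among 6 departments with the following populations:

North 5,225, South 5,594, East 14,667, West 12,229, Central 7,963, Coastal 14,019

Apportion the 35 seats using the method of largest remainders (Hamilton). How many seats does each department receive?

North=3, South=3, East=9, West=7, Central=5, Coastal=8

The standard divisor is 59697/35 ≈ 1705.629.
Standard quotas: North 3.0634, South 3.2797, East 8.5992, West 7.1698, Central 4.6687, Coastal 8.2193.
Lower quotas: North 3, South 3, East 8, West 7, Central 4, Coastal 8 (sum 33, leaving 2 seats).
Remainders in descending order: Central 0.6687, East 0.5992, South 0.2797, Coastal 0.2193, West 0.1698, North 0.0634.
The surplus seats go to Central, East.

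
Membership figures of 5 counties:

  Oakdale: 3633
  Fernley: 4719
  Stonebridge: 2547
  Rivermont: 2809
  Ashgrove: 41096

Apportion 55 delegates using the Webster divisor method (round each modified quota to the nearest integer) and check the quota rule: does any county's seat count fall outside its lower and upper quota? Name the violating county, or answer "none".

Ashgrove

Standard quotas: Oakdale 3.646, Fernley 4.736, Stonebridge 2.556, Rivermont 2.819, Ashgrove 41.243.
Webster allocation: Oakdale 4, Fernley 5, Stonebridge 3, Rivermont 3, Ashgrove 40.
Ashgrove has quota 41.243 (lower 41, upper 42) but receives 40 — outside the quota interval.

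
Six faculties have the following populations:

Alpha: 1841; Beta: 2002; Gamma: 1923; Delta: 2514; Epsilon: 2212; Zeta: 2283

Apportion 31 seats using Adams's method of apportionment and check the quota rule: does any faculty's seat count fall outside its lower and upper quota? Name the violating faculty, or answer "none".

Standard quotas: Alpha 4.467, Beta 4.858, Gamma 4.666, Delta 6.101, Epsilon 5.368, Zeta 5.540.
Adams allocation: Alpha 5, Beta 5, Gamma 5, Delta 6, Epsilon 5, Zeta 5.
Every allocation lies between the lower and upper quota.

none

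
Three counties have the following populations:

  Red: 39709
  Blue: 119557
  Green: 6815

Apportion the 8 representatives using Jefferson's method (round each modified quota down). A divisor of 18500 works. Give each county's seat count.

With modified divisor 18500: modified quotas Red 2.146, Blue 6.463, Green 0.368.
Rounding down: Red 2, Blue 6, Green 0 (total 8).

Red=2, Blue=6, Green=0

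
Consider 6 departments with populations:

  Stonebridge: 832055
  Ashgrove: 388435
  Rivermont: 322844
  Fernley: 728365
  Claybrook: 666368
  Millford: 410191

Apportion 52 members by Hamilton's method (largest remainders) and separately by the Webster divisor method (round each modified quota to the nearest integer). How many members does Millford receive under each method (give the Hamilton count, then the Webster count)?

7 and 6

Hamilton: Stonebridge 13, Ashgrove 6, Rivermont 5, Fernley 11, Claybrook 10, Millford 7.
Webster: Stonebridge 13, Ashgrove 6, Rivermont 5, Fernley 11, Claybrook 11, Millford 6.
Millford gets 7 under Hamilton and 6 under Webster.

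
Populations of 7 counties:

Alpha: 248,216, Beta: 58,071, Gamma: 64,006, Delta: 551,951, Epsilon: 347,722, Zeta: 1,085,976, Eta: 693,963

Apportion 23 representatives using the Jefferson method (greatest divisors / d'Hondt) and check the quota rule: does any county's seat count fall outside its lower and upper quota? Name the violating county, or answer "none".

Standard quotas: Alpha 1.872, Beta 0.438, Gamma 0.483, Delta 4.162, Epsilon 2.622, Zeta 8.190, Eta 5.233.
Jefferson allocation: Alpha 2, Beta 0, Gamma 0, Delta 4, Epsilon 3, Zeta 9, Eta 5.
Every allocation lies between the lower and upper quota.

none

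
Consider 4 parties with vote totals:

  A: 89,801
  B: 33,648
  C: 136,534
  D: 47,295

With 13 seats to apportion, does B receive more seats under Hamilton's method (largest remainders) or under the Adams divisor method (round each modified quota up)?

Hamilton: A 4, B 1, C 6, D 2.
Adams: A 4, B 2, C 5, D 2.
B gets 1 under Hamilton and 2 under Adams.

Adams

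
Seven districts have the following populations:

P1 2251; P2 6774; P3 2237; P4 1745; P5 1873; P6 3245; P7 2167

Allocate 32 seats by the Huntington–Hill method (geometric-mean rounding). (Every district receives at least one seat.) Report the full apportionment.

P1=4, P2=11, P3=3, P4=3, P5=3, P6=5, P7=3

With divisor 645.8: modified quotas P1 3.486, P2 10.489, P3 3.464, P4 2.702, P5 2.900, P6 5.025, P7 3.356.
Geometric-mean thresholds: P1 √(3·4)=3.464, P2 √(10·11)=10.488, P3 √(3·4)=3.464, P4 √(2·3)=2.449, P5 √(2·3)=2.449, P6 √(5·6)=5.477, P7 √(3·4)=3.464.
Each quota rounded against its threshold gives P1 4, P2 11, P3 3, P4 3, P5 3, P6 5, P7 3 (total 32).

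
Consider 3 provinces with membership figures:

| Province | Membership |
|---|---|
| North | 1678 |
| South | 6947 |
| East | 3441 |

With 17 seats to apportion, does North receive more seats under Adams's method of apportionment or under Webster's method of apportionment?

Adams: North 3, South 9, East 5.
Webster: North 2, South 10, East 5.
North gets 3 under Adams and 2 under Webster.

Adams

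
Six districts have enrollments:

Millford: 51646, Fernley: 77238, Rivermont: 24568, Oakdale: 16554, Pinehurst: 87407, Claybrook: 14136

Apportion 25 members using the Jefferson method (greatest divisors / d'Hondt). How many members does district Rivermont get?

Standard divisor 271549/25 ≈ 10861.96; standard quotas: Millford 4.755, Fernley 7.111, Rivermont 2.262, Oakdale 1.524, Pinehurst 8.047, Claybrook 1.301.
Rounding down gives 4, 7, 2, 1, 8, 1 = 23 seats, so the divisor must be adjusted.
With modified divisor 9680: modified quotas Millford 5.335, Fernley 7.979, Rivermont 2.538, Oakdale 1.710, Pinehurst 9.030, Claybrook 1.460.
Rounding down: Millford 5, Fernley 7, Rivermont 2, Oakdale 1, Pinehurst 9, Claybrook 1 (total 25).
Rivermont receives 2.

2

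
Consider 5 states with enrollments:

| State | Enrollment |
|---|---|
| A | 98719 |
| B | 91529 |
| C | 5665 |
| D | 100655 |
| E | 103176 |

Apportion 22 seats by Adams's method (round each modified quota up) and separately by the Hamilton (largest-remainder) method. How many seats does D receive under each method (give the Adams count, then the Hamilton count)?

Adams: A 5, B 5, C 1, D 5, E 6.
Hamilton: A 5, B 5, C 0, D 6, E 6.
D gets 5 under Adams and 6 under Hamilton.

5 and 6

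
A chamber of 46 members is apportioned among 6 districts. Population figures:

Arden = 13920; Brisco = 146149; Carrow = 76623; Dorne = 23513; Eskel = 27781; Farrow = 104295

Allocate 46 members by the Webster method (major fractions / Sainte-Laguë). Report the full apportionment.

Standard divisor 392281/46 ≈ 8527.848; standard quotas: Arden 1.632, Brisco 17.138, Carrow 8.985, Dorne 2.757, Eskel 3.258, Farrow 12.230.
Rounding to the nearest integer gives Arden 2, Brisco 17, Carrow 9, Dorne 3, Eskel 3, Farrow 12 — total 46, matching the house size, so no adjustment is needed.

Arden=2; Brisco=17; Carrow=9; Dorne=3; Eskel=3; Farrow=12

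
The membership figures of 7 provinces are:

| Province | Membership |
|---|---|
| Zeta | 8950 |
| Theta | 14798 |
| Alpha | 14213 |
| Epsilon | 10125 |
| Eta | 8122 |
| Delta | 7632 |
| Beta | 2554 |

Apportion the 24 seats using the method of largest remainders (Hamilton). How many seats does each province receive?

Zeta 3, Theta 5, Alpha 5, Epsilon 4, Eta 3, Delta 3, Beta 1

The standard divisor is 66394/24 ≈ 2766.417.
Standard quotas: Zeta 3.2352, Theta 5.3492, Alpha 5.1377, Epsilon 3.6600, Eta 2.9359, Delta 2.7588, Beta 0.9232.
Lower quotas: Zeta 3, Theta 5, Alpha 5, Epsilon 3, Eta 2, Delta 2, Beta 0 (sum 20, leaving 4 seats).
Remainders in descending order: Eta 0.9359, Beta 0.9232, Delta 0.7588, Epsilon 0.6600, Theta 0.3492, Zeta 0.2352, Alpha 0.1377.
The surplus seats go to Eta, Beta, Delta, Epsilon.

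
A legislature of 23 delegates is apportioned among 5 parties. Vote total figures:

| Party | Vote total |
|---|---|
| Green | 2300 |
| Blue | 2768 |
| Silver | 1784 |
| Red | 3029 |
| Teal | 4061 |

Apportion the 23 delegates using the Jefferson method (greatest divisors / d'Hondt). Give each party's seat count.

Standard divisor 13942/23 ≈ 606.174; standard quotas: Green 3.794, Blue 4.566, Silver 2.943, Red 4.997, Teal 6.699.
Rounding down gives 3, 4, 2, 4, 6 = 19 seats, so the divisor must be adjusted.
With modified divisor 560: modified quotas Green 4.107, Blue 4.943, Silver 3.186, Red 5.409, Teal 7.252.
Rounding down: Green 4, Blue 4, Silver 3, Red 5, Teal 7 (total 23).

Green 4, Blue 4, Silver 3, Red 5, Teal 7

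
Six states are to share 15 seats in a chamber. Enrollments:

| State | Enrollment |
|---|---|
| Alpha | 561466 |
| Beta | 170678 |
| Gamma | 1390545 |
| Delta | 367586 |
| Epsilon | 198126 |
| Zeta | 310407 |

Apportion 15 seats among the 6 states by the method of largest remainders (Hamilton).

The standard divisor is 2998808/15 ≈ 199920.533.
Standard quotas: Alpha 2.8084, Beta 0.8537, Gamma 6.9555, Delta 1.8387, Epsilon 0.9910, Zeta 1.5527.
Lower quotas: Alpha 2, Beta 0, Gamma 6, Delta 1, Epsilon 0, Zeta 1 (sum 10, leaving 5 seats).
Remainders in descending order: Epsilon 0.9910, Gamma 0.9555, Beta 0.8537, Delta 0.8387, Alpha 0.8084, Zeta 0.5527.
The surplus seats go to Epsilon, Gamma, Beta, Delta, Alpha.

Alpha=3, Beta=1, Gamma=7, Delta=2, Epsilon=1, Zeta=1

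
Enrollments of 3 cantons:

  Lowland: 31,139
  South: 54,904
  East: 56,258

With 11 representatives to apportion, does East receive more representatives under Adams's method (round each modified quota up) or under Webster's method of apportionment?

Webster

Adams: Lowland 3, South 4, East 4.
Webster: Lowland 2, South 4, East 5.
East gets 4 under Adams and 5 under Webster.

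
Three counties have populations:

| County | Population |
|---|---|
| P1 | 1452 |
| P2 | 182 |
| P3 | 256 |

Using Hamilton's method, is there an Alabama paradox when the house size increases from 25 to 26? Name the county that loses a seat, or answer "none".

P2

At 25 seats: P1 19, P2 3, P3 3.
At 26 seats: P1 20, P2 2, P3 4.
P2 drops from 3 to 2.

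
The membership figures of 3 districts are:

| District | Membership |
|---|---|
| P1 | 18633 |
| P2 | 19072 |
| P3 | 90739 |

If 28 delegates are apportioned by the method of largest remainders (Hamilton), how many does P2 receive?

4

Total 128444; standard divisor 128444/28 ≈ 4587.286.
Standard quotas: P1 4.0619, P2 4.1576, P3 19.7805.
Lower quotas: P1 4, P2 4, P3 19 (sum 27, leaving 1 seat).
Remainders in descending order: P3 0.7805, P2 0.1576, P1 0.0619.
Largest remainder: P3 receives the extra seat.
P2 receives 4.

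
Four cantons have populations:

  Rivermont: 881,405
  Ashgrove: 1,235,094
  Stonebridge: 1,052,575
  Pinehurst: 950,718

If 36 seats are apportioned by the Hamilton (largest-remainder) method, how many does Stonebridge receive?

Total 4119792; standard divisor 4119792/36 ≈ 114438.667.
Standard quotas: Rivermont 7.7020, Ashgrove 10.7926, Stonebridge 9.1977, Pinehurst 8.3077.
Lower quotas: Rivermont 7, Ashgrove 10, Stonebridge 9, Pinehurst 8 (sum 34, leaving 2 seats).
Remainders in descending order: Ashgrove 0.7926, Rivermont 0.7020, Pinehurst 0.3077, Stonebridge 0.1977.
The surplus seats go to Ashgrove, Rivermont.
Stonebridge receives 9.

9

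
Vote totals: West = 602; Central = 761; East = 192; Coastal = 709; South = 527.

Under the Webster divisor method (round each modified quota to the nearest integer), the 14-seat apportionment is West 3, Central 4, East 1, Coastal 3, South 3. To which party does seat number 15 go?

Priority for the next seat is population ÷ (current seats + 0.5).
Priorities: West 172.000, Central 169.111, East 128.000, Coastal 202.571, South 150.571.
Highest priority: Coastal.

Coastal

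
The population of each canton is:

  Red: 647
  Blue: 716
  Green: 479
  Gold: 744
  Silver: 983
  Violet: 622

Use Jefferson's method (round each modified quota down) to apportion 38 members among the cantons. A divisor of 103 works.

Red 6, Blue 6, Green 4, Gold 7, Silver 9, Violet 6

With modified divisor 103: modified quotas Red 6.282, Blue 6.951, Green 4.650, Gold 7.223, Silver 9.544, Violet 6.039.
Rounding down: Red 6, Blue 6, Green 4, Gold 7, Silver 9, Violet 6 (total 38).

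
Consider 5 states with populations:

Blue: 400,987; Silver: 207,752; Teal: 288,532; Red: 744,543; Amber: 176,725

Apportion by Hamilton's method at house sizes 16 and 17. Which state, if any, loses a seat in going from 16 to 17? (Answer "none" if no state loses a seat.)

At 16 seats: Blue 3, Silver 2, Teal 2, Red 7, Amber 2.
At 17 seats: Blue 4, Silver 2, Teal 3, Red 7, Amber 1.
Amber drops from 2 to 1.

Amber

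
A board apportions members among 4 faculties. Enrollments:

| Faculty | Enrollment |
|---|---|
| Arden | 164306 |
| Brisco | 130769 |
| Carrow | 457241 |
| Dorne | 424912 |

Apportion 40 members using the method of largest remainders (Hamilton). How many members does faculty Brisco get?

Standard divisor: 1177228 ÷ 40 ≈ 29430.7.
Standard quotas: Arden 5.5828, Brisco 4.4433, Carrow 15.5362, Dorne 14.4377.
Lower quotas: Arden 5, Brisco 4, Carrow 15, Dorne 14 (sum 38, leaving 2 seats).
Remainders in descending order: Arden 0.5828, Carrow 0.5362, Brisco 0.4433, Dorne 0.4377.
Largest remainders: Arden, Carrow receive the extra seats.
Brisco receives 4.

4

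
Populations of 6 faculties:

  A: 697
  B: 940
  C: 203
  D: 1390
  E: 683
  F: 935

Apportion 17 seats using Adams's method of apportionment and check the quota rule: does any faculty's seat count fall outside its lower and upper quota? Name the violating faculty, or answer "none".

none

Standard quotas: A 2.444, B 3.296, C 0.712, D 4.874, E 2.395, F 3.279.
Adams allocation: A 3, B 3, C 1, D 5, E 2, F 3.
Every allocation lies between the lower and upper quota.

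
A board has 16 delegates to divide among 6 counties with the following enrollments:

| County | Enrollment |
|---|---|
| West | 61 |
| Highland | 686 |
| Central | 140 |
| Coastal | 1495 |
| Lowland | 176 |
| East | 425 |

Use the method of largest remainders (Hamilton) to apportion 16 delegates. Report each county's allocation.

West=0, Highland=4, Central=1, Coastal=8, Lowland=1, East=2

Total 2983; standard divisor 2983/16 ≈ 186.438.
Standard quotas: West 0.327, Highland 3.680, Central 0.751, Coastal 8.019, Lowland 0.944, East 2.280.
Lower quotas: West 0, Highland 3, Central 0, Coastal 8, Lowland 0, East 2 (sum 13, leaving 3 seats).
Remainders in descending order: Lowland 0.944, Central 0.751, Highland 0.680, West 0.327, East 0.280, Coastal 0.019.
The surplus seats go to Lowland, Central, Highland.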